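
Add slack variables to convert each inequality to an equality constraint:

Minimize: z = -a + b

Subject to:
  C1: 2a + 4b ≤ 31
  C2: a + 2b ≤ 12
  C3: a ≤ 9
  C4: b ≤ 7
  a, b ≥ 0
min z = -a + b

s.t.
  2a + 4b + s1 = 31
  a + 2b + s2 = 12
  a + s3 = 9
  b + s4 = 7
  a, b, s1, s2, s3, s4 ≥ 0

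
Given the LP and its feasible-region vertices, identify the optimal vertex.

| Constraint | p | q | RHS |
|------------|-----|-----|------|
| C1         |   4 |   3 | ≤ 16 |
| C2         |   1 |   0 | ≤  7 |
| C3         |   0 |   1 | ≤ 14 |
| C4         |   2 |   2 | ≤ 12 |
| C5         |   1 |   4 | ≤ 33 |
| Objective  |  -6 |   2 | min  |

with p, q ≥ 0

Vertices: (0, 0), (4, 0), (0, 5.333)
(4, 0) with z = -24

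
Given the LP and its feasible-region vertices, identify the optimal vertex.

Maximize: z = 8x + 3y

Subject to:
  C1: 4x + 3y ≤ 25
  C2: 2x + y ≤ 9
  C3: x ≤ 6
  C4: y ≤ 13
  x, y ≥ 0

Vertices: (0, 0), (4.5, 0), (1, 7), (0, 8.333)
(4.5, 0) with z = 36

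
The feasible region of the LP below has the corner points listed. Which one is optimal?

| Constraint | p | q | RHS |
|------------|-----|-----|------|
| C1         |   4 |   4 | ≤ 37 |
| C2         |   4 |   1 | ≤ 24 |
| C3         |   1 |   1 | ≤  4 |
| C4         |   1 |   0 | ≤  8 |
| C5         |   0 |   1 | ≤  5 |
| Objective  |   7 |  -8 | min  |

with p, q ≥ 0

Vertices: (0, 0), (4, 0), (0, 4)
(0, 4) with z = -32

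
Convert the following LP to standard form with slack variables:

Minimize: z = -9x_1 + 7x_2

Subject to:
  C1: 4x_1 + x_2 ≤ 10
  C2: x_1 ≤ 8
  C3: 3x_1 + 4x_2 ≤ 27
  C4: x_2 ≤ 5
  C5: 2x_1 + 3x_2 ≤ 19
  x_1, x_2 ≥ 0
min z = -9x_1 + 7x_2

s.t.
  4x_1 + x_2 + s1 = 10
  x_1 + s2 = 8
  3x_1 + 4x_2 + s3 = 27
  x_2 + s4 = 5
  2x_1 + 3x_2 + s5 = 19
  x_1, x_2, s1, s2, s3, s4, s5 ≥ 0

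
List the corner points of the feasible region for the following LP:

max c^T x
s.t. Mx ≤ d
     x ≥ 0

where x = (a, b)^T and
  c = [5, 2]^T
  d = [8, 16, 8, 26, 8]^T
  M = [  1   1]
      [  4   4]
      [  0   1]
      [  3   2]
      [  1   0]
Each vertex is the intersection of two constraint boundaries that also satisfies all remaining constraints:
  a = 0 and b = 0 → (0, 0)
  4a + 4b = 16 and b = 0 → (4, 0)
  4a + 4b = 16 and a = 0 → (0, 4)

Vertices: (0, 0), (4, 0), (0, 4)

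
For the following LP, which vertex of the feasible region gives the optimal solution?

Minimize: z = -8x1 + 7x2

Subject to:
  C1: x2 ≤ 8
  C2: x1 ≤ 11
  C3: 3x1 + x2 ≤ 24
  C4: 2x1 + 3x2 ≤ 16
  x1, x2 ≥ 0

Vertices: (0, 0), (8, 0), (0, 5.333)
(8, 0) with z = -64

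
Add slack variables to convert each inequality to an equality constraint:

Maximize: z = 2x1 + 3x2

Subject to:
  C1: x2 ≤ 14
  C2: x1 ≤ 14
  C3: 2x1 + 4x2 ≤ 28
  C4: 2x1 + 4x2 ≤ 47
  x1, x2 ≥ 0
max z = 2x1 + 3x2

s.t.
  x2 + s1 = 14
  x1 + s2 = 14
  2x1 + 4x2 + s3 = 28
  2x1 + 4x2 + s4 = 47
  x1, x2, s1, s2, s3, s4 ≥ 0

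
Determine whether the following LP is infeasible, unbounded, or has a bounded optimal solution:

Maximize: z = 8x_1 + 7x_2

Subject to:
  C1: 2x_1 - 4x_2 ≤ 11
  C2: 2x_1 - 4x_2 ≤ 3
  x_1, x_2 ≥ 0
Feasible point: (0, 0) satisfies every constraint, so the LP is feasible.
Direction d = (0, 1): for each constraint row a, a·d ≤ 0 —
  (2)(0) + (-4)(1) = -4 ≤ 0
  (2)(0) + (-4)(1) = -4 ≤ 0
and d ≥ 0, so (0, 0) + t·d stays feasible for every t ≥ 0. Along this ray z = 8x_1 + 7x_2 changes by 7 per unit t, so z → +∞.

Unbounded — the objective can increase without bound over the feasible region.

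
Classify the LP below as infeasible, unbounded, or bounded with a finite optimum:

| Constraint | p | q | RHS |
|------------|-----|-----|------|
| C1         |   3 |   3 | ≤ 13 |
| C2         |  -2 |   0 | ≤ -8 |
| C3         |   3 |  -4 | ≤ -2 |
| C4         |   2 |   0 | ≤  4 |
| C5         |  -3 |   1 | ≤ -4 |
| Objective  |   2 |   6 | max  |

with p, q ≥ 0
C4 requires 2p ≤ 4, while C2 (-2p ≤ -8) is equivalent to 2p ≥ 8. Together they would need 8 ≤ 2p ≤ 4, which is impossible since 8 > 4. No point satisfies all constraints.

The feasible region is empty; the LP is infeasible.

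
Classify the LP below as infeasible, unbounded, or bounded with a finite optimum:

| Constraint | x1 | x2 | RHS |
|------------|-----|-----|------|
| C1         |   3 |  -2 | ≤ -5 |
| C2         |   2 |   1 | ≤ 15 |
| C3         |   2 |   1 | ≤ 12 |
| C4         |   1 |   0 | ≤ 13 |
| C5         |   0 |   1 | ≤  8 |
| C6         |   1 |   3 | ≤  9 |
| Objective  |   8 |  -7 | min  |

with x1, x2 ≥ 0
The point (0, 3) satisfies every constraint, so the LP is feasible; the constraints give x1 ≤ 13 and x2 ≤ 8, which with x1, x2 ≥ 0 keep the feasible region inside a bounded box. A feasible, bounded LP attains a finite optimum at a vertex.

Feasible with finite optimum z* = -21 at (0, 3).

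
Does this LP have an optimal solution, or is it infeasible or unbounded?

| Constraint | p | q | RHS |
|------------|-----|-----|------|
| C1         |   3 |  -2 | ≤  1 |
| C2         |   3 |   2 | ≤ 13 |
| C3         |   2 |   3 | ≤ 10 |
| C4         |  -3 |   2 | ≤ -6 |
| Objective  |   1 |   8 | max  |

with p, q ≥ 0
C1 requires 3p - 2q ≤ 1, while C4 (-3p + 2q ≤ -6) is equivalent to 3p - 2q ≥ 6. Together they would need 6 ≤ 3p - 2q ≤ 1, which is impossible since 6 > 1. No point satisfies all constraints.

Infeasible — the constraint set is empty.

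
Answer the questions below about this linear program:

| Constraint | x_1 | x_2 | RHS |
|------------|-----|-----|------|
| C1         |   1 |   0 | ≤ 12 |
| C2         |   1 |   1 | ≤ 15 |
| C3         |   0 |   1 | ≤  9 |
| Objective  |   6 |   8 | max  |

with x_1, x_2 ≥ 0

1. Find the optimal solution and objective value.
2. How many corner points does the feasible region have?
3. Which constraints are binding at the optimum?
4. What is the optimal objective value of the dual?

1. x_1 = 6, x_2 = 9, z = 108
2. 5
3. C2, C3
4. 108 (by strong duality, equal to the primal optimum)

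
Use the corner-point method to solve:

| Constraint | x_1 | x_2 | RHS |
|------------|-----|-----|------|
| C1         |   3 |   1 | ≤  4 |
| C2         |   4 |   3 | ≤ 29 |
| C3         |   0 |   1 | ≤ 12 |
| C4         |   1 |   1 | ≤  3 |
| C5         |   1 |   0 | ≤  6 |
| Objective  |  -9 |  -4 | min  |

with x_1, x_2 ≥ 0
x_1 = 0.5, x_2 = 2.5, z = -14.5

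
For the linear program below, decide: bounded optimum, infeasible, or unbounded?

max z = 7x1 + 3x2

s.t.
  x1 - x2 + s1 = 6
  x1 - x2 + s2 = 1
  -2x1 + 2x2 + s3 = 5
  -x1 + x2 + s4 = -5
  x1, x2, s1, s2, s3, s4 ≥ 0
The row x1 - x2 + s2 = 1 with s2 ≥ 0 requires x1 - x2 ≤ 1, while the row -x1 + x2 + s4 = -5 with s4 ≥ 0 is equivalent to x1 - x2 ≥ 5. Together they would need 5 ≤ x1 - x2 ≤ 1, which is impossible since 5 > 1. No point satisfies all constraints.

Infeasible: no point satisfies all constraints simultaneously.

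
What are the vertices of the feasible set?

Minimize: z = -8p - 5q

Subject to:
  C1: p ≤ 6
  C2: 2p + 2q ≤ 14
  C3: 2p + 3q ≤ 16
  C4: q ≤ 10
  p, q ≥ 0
Each vertex is the intersection of two constraint boundaries that also satisfies all remaining constraints:
  p = 0 and q = 0 → (0, 0)
  p = 6 and q = 0 → (6, 0)
  p = 6 and 2p + 2q = 14 → (6, 1)
  2p + 2q = 14 and 2p + 3q = 16 → (5, 2)
  2p + 3q = 16 and p = 0 → (0, 5.333)

Vertices: (0, 0), (6, 0), (6, 1), (5, 2), (0, 5.333)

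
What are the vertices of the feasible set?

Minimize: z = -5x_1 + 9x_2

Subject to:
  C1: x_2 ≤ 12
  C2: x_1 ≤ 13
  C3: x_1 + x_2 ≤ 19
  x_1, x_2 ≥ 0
Each vertex is the intersection of two constraint boundaries that also satisfies all remaining constraints:
  x_1 = 0 and x_2 = 0 → (0, 0)
  x_1 = 13 and x_2 = 0 → (13, 0)
  x_1 = 13 and x_1 + x_2 = 19 → (13, 6)
  x_2 = 12 and x_1 + x_2 = 19 → (7, 12)
  x_2 = 12 and x_1 = 0 → (0, 12)

Vertices: (0, 0), (13, 0), (13, 6), (7, 12), (0, 12)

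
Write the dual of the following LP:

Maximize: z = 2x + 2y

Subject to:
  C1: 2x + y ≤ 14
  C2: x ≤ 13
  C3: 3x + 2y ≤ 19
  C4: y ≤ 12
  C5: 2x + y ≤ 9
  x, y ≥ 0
Minimize: z = 14y1 + 13y2 + 19y3 + 12y4 + 9y5

Subject to:
  C1: -2y1 - y2 - 3y3 - 2y5 ≤ -2
  C2: -y1 - 2y3 - y4 - y5 ≤ -2
  y1, y2, y3, y4, y5 ≥ 0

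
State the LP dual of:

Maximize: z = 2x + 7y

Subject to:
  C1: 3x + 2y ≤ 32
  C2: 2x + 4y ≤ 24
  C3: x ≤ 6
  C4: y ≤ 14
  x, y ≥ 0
Minimize: z = 32y1 + 24y2 + 6y3 + 14y4

Subject to:
  C1: -3y1 - 2y2 - y3 ≤ -2
  C2: -2y1 - 4y2 - y4 ≤ -7
  y1, y2, y3, y4 ≥ 0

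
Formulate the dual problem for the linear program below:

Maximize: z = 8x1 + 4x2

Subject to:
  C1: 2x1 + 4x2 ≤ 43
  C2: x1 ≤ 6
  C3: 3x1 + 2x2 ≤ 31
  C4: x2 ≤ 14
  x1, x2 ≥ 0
Minimize: z = 43y1 + 6y2 + 31y3 + 14y4

Subject to:
  C1: -2y1 - y2 - 3y3 ≤ -8
  C2: -4y1 - 2y3 - y4 ≤ -4
  y1, y2, y3, y4 ≥ 0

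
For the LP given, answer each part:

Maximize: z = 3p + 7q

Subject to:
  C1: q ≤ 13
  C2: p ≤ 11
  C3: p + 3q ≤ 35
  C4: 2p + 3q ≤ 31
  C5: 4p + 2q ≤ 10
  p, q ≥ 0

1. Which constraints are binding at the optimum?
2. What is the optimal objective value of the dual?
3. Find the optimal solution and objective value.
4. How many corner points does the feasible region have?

1. C5, p ≥ 0
2. 35 (by strong duality, equal to the primal optimum)
3. p = 0, q = 5, z = 35
4. 3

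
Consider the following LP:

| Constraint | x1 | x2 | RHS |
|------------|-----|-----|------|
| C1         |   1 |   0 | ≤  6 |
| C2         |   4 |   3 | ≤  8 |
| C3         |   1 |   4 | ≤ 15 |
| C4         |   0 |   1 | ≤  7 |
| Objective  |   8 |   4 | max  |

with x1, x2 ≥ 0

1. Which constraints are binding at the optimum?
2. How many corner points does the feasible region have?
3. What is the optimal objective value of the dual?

1. C2, x2 ≥ 0
2. 3
3. 16 (by strong duality, equal to the primal optimum)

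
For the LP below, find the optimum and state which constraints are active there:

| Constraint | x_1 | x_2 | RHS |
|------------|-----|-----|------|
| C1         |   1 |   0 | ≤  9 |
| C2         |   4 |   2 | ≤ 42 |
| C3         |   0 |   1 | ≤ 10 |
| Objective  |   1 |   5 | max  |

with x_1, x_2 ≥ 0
Optimal: x_1 = 5.5, x_2 = 10
Binding: C2, C3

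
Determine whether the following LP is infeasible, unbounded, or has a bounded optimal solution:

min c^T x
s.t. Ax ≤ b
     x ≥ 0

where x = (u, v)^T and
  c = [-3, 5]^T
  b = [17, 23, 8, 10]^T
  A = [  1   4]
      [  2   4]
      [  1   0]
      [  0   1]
The point (8, 0) satisfies every constraint, so the LP is feasible; the constraints give u ≤ 8 and v ≤ 10, which with u, v ≥ 0 keep the feasible region inside a bounded box. A feasible, bounded LP attains a finite optimum at a vertex.

Evaluating z = -3u + 5v at each vertex:
  (0, 0): z = 0
  (8, 0): z = -24
  (8, 1.75): z = -15.25
  (6, 2.75): z = -4.25
  (0, 4.25): z = 21.25

The LP has an optimal solution: (8, 0) with z = -24.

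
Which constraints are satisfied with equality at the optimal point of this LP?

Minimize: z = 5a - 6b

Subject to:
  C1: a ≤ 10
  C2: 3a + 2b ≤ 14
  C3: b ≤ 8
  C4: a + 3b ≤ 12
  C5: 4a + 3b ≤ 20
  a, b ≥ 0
Optimal: a = 0, b = 4
Slack at optimum:
  C1: slack = 10
  C2: slack = 6
  C3: slack = 4
  C4: slack = 0 (binding)
  C5: slack = 8
  a ≥ 0: a = 0 (binding)
  b ≥ 0: b = 4
Binding constraints: C4, a ≥ 0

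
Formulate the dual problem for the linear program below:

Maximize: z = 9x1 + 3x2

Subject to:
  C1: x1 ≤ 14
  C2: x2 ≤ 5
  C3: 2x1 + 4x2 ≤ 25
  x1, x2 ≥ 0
Minimize: z = 14y1 + 5y2 + 25y3

Subject to:
  C1: -y1 - 2y3 ≤ -9
  C2: -y2 - 4y3 ≤ -3
  y1, y2, y3 ≥ 0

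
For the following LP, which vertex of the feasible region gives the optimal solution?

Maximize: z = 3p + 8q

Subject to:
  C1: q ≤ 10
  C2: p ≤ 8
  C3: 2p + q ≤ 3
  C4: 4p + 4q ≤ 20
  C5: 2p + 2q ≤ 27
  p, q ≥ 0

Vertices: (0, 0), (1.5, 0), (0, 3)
(0, 3) with z = 24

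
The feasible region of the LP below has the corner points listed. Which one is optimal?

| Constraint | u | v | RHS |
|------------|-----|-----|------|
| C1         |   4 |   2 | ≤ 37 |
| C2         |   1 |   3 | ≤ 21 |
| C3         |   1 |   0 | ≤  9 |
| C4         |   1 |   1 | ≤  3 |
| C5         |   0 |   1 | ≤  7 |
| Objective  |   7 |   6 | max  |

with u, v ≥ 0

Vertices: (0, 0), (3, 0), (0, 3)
(3, 0) with z = 21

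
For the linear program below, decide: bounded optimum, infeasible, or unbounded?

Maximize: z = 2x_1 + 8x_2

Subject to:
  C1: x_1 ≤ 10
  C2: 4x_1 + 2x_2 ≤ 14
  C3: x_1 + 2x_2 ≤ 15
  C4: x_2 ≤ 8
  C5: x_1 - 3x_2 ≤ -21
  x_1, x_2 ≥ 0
The point (0, 7) satisfies every constraint, so the LP is feasible; the constraints give x_1 ≤ 10 and x_2 ≤ 8, which with x_1, x_2 ≥ 0 keep the feasible region inside a bounded box. A feasible, bounded LP attains a finite optimum at a vertex.

Evaluating z = 2x_1 + 8x_2 at each vertex:
  (0, 7): z = 56

The LP has an optimal solution: (0, 7) with z = 56.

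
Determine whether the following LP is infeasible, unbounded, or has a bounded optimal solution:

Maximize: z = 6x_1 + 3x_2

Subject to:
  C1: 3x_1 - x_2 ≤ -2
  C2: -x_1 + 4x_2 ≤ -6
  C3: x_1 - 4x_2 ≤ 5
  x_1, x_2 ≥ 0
C3 requires x_1 - 4x_2 ≤ 5, while C2 (-x_1 + 4x_2 ≤ -6) is equivalent to x_1 - 4x_2 ≥ 6. Together they would need 6 ≤ x_1 - 4x_2 ≤ 5, which is impossible since 6 > 5. No point satisfies all constraints.

Infeasible: no point satisfies all constraints simultaneously.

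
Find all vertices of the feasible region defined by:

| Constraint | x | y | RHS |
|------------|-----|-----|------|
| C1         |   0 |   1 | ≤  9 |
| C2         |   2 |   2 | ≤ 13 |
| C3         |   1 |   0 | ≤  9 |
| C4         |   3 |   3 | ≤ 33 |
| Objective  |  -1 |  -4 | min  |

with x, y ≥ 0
Each vertex is the intersection of two constraint boundaries that also satisfies all remaining constraints:
  x = 0 and y = 0 → (0, 0)
  2x + 2y = 13 and y = 0 → (6.5, 0)
  2x + 2y = 13 and x = 0 → (0, 6.5)

Vertices: (0, 0), (6.5, 0), (0, 6.5)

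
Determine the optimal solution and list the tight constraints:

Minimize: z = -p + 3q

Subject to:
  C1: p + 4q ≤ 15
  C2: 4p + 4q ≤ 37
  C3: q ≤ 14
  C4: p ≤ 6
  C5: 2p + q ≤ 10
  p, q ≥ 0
Optimal: p = 5, q = 0
Binding: C5, q ≥ 0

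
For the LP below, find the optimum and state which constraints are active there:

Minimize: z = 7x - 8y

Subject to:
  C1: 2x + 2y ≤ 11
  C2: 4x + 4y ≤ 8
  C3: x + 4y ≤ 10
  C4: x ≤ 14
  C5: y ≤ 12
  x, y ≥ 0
Optimal: x = 0, y = 2
Slack at optimum:
  C1: slack = 7
  C2: slack = 0 (binding)
  C3: slack = 2
  C4: slack = 14
  C5: slack = 10
  x ≥ 0: x = 0 (binding)
  y ≥ 0: y = 2
Binding constraints: C2, x ≥ 0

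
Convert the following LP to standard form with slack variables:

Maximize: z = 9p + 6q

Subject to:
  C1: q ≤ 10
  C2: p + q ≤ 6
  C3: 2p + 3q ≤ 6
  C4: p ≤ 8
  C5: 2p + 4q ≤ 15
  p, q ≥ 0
max z = 9p + 6q

s.t.
  q + s1 = 10
  p + q + s2 = 6
  2p + 3q + s3 = 6
  p + s4 = 8
  2p + 4q + s5 = 15
  p, q, s1, s2, s3, s4, s5 ≥ 0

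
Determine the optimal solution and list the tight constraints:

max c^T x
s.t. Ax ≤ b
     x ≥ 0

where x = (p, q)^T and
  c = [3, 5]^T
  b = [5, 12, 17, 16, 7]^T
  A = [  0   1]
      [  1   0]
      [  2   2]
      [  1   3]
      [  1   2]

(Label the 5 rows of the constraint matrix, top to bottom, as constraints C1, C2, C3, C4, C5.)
Optimal: p = 7, q = 0
Slack at optimum:
  C1: slack = 5
  C2: slack = 5
  C3: slack = 3
  C4: slack = 9
  C5: slack = 0 (binding)
  p ≥ 0: p = 7
  q ≥ 0: q = 0 (binding)
Binding constraints: C5, q ≥ 0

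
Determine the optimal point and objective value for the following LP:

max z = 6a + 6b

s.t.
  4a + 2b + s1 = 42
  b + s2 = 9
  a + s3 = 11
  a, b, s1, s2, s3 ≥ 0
Each vertex is the intersection of two constraint boundaries that also satisfies all remaining constraints:
  a = 0 and b = 0 → (0, 0)
  4a + 2b = 42 and b = 0 → (10.5, 0)
  4a + 2b = 42 and b = 9 → (6, 9)
  b = 9 and a = 0 → (0, 9)

Evaluating z = 6a + 6b at each vertex:
  (0, 0): z = 0
  (10.5, 0): z = 63
  (6, 9): z = 90
  (0, 9): z = 54

The maximum is at (6, 9) with z = 90.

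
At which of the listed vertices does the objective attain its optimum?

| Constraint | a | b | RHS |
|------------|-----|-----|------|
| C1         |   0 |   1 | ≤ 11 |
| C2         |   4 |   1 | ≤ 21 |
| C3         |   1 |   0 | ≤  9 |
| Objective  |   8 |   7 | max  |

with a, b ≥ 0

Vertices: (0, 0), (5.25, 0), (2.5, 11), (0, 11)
Evaluating z = 8a + 7b at each vertex:
  (0, 0): z = 0
  (5.25, 0): z = 42
  (2.5, 11): z = 97
  (0, 11): z = 77

The largest value is z = 97, attained at (2.5, 11).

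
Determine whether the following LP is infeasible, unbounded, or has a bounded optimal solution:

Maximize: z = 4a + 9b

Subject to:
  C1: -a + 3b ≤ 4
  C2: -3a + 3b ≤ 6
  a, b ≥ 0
Feasible point: (0, 0) satisfies every constraint, so the LP is feasible.
Direction d = (1, 0): for each constraint row a, a·d ≤ 0 —
  (-1)(1) + (3)(0) = -1 ≤ 0
  (-3)(1) + (3)(0) = -3 ≤ 0
and d ≥ 0, so (0, 0) + t·d stays feasible for every t ≥ 0. Along this ray z = 4a + 9b changes by 4 per unit t, so z → +∞.

Unbounded — the objective can increase without bound over the feasible region.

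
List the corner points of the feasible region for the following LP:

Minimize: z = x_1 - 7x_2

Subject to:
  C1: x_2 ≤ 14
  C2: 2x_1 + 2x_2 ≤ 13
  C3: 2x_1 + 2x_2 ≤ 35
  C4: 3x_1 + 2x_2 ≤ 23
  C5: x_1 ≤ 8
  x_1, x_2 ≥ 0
Each vertex is the intersection of two constraint boundaries that also satisfies all remaining constraints:
  x_1 = 0 and x_2 = 0 → (0, 0)
  2x_1 + 2x_2 = 13 and x_2 = 0 → (6.5, 0)
  2x_1 + 2x_2 = 13 and x_1 = 0 → (0, 6.5)

Vertices: (0, 0), (6.5, 0), (0, 6.5)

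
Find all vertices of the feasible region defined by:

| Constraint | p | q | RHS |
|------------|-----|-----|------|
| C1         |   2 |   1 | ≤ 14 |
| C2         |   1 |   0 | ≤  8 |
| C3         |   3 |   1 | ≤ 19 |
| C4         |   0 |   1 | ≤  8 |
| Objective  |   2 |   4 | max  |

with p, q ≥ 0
Each vertex is the intersection of two constraint boundaries that also satisfies all remaining constraints:
  p = 0 and q = 0 → (0, 0)
  3p + q = 19 and q = 0 → (6.333, 0)
  2p + q = 14 and 3p + q = 19 → (5, 4)
  2p + q = 14 and q = 8 → (3, 8)
  q = 8 and p = 0 → (0, 8)

Vertices: (0, 0), (6.333, 0), (5, 4), (3, 8), (0, 8)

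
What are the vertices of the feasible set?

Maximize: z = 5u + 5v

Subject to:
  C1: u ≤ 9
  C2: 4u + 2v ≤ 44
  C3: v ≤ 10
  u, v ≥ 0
Each vertex is the intersection of two constraint boundaries that also satisfies all remaining constraints:
  u = 0 and v = 0 → (0, 0)
  u = 9 and v = 0 → (9, 0)
  u = 9 and 4u + 2v = 44 → (9, 4)
  4u + 2v = 44 and v = 10 → (6, 10)
  v = 10 and u = 0 → (0, 10)

Vertices: (0, 0), (9, 0), (9, 4), (6, 10), (0, 10)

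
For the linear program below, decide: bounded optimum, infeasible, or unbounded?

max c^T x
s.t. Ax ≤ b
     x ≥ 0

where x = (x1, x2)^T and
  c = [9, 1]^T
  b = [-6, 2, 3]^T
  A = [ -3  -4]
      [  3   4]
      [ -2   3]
One constraint requires 3x1 + 4x2 ≤ 2, while the constraint -3x1 - 4x2 ≤ -6 is equivalent to 3x1 + 4x2 ≥ 6. Together they would need 6 ≤ 3x1 + 4x2 ≤ 2, which is impossible since 6 > 2. No point satisfies all constraints.

Infeasible: no point satisfies all constraints simultaneously.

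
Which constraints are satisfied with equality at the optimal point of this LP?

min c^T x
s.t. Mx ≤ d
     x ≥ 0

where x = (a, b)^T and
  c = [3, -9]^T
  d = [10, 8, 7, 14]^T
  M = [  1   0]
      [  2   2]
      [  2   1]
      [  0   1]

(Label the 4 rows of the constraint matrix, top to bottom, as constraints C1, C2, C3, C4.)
Optimal: a = 0, b = 4
Slack at optimum:
  C1: slack = 10
  C2: slack = 0 (binding)
  C3: slack = 3
  C4: slack = 10
  a ≥ 0: a = 0 (binding)
  b ≥ 0: b = 4
Binding constraints: C2, a ≥ 0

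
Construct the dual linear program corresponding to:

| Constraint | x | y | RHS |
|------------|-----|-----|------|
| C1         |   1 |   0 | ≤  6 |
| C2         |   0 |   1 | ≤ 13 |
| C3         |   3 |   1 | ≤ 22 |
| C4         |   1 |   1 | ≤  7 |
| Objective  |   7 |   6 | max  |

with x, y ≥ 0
Minimize: z = 6y1 + 13y2 + 22y3 + 7y4

Subject to:
  C1: -y1 - 3y3 - y4 ≤ -7
  C2: -y2 - y3 - y4 ≤ -6
  y1, y2, y3, y4 ≥ 0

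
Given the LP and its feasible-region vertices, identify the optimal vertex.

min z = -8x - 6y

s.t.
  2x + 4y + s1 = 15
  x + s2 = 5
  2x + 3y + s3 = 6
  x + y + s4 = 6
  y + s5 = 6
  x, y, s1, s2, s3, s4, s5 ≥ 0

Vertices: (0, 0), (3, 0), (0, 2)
(3, 0) with z = -24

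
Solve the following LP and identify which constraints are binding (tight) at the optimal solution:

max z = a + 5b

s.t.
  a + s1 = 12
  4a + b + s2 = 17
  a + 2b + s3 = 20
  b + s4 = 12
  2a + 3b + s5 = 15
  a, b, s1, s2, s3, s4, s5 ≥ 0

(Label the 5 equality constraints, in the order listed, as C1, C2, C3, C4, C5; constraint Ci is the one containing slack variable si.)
Optimal: a = 0, b = 5
Slack at optimum:
  C1: slack = 12
  C2: slack = 12
  C3: slack = 10
  C4: slack = 7
  C5: slack = 0 (binding)
  a ≥ 0: a = 0 (binding)
  b ≥ 0: b = 5
Binding constraints: C5, a ≥ 0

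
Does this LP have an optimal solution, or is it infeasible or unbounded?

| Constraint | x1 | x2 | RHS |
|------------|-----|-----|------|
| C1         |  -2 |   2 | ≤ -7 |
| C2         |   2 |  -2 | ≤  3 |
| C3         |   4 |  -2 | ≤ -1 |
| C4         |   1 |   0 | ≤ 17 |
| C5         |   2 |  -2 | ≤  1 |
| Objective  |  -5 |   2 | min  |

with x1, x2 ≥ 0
C2 requires 2x1 - 2x2 ≤ 3, while C1 (-2x1 + 2x2 ≤ -7) is equivalent to 2x1 - 2x2 ≥ 7. Together they would need 7 ≤ 2x1 - 2x2 ≤ 3, which is impossible since 7 > 3. No point satisfies all constraints.

Infeasible: no point satisfies all constraints simultaneously.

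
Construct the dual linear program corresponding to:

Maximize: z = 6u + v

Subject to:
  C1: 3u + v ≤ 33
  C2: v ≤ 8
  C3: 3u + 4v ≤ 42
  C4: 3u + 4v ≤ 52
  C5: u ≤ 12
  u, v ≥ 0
Minimize: z = 33y1 + 8y2 + 42y3 + 52y4 + 12y5

Subject to:
  C1: -3y1 - 3y3 - 3y4 - y5 ≤ -6
  C2: -y1 - y2 - 4y3 - 4y4 ≤ -1
  y1, y2, y3, y4, y5 ≥ 0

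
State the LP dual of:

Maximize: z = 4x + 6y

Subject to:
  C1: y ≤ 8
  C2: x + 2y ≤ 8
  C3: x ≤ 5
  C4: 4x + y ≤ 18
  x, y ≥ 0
Minimize: z = 8y1 + 8y2 + 5y3 + 18y4

Subject to:
  C1: -y2 - y3 - 4y4 ≤ -4
  C2: -y1 - 2y2 - y4 ≤ -6
  y1, y2, y3, y4 ≥ 0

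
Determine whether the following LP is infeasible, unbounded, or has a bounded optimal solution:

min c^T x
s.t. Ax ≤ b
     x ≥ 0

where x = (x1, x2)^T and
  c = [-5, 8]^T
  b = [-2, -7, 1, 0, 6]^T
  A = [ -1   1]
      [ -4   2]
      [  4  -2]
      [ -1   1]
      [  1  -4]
One constraint requires 4x1 - 2x2 ≤ 1, while the constraint -4x1 + 2x2 ≤ -7 is equivalent to 4x1 - 2x2 ≥ 7. Together they would need 7 ≤ 4x1 - 2x2 ≤ 1, which is impossible since 7 > 1. No point satisfies all constraints.

Infeasible: no point satisfies all constraints simultaneously.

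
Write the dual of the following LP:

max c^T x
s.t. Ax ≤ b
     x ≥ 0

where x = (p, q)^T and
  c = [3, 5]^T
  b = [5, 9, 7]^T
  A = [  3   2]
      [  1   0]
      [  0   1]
Minimize: z = 5y1 + 9y2 + 7y3

Subject to:
  C1: -3y1 - y2 ≤ -3
  C2: -2y1 - y3 ≤ -5
  y1, y2, y3 ≥ 0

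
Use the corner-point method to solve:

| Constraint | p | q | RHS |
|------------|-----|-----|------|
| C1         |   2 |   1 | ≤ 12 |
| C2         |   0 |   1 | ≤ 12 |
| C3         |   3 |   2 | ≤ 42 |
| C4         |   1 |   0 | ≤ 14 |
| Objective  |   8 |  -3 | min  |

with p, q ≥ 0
p = 0, q = 12, z = -36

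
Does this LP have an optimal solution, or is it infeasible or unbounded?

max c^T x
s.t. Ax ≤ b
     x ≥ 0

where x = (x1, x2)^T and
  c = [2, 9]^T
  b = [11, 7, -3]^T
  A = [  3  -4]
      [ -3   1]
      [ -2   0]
Feasible point: (2, 0) satisfies every constraint, so the LP is feasible.
Direction d = (1, 1): for each constraint row a, a·d ≤ 0 —
  (3)(1) + (-4)(1) = -1 ≤ 0
  (-3)(1) + (1)(1) = -2 ≤ 0
  (-2)(1) + (0)(1) = -2 ≤ 0
and d ≥ 0, so (2, 0) + t·d stays feasible for every t ≥ 0. Along this ray z = 2x1 + 9x2 changes by 11 per unit t, so z → +∞.

The LP is unbounded; z can be made arbitrarily large.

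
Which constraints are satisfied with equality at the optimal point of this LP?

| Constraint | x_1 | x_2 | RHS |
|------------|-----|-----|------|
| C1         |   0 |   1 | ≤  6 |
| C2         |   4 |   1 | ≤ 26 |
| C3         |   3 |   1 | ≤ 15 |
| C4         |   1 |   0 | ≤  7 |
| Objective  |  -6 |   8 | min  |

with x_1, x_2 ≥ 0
Optimal: x_1 = 5, x_2 = 0
Slack at optimum:
  C1: slack = 6
  C2: slack = 6
  C3: slack = 0 (binding)
  C4: slack = 2
  x_1 ≥ 0: x_1 = 5
  x_2 ≥ 0: x_2 = 0 (binding)
Binding constraints: C3, x_2 ≥ 0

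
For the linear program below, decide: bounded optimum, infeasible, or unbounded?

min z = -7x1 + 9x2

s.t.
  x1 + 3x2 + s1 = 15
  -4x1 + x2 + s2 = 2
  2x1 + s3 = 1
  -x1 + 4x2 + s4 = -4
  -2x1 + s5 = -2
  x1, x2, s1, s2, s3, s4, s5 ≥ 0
The row 2x1 + s3 = 1 with s3 ≥ 0 requires 2x1 ≤ 1, while the row -2x1 + s5 = -2 with s5 ≥ 0 is equivalent to 2x1 ≥ 2. Together they would need 2 ≤ 2x1 ≤ 1, which is impossible since 2 > 1. No point satisfies all constraints.

Infeasible — the constraint set is empty.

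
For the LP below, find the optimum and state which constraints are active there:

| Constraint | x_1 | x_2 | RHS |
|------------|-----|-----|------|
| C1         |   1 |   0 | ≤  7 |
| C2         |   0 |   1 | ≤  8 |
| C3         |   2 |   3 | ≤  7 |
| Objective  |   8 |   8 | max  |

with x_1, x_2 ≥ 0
Optimal: x_1 = 3.5, x_2 = 0
Slack at optimum:
  C1: slack = 3.5
  C2: slack = 8
  C3: slack = 0 (binding)
  x_1 ≥ 0: x_1 = 3.5
  x_2 ≥ 0: x_2 = 0 (binding)
Binding constraints: C3, x_2 ≥ 0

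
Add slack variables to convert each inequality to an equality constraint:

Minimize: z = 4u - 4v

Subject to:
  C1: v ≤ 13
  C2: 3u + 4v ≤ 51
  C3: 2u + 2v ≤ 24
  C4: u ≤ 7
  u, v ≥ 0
min z = 4u - 4v

s.t.
  v + s1 = 13
  3u + 4v + s2 = 51
  2u + 2v + s3 = 24
  u + s4 = 7
  u, v, s1, s2, s3, s4 ≥ 0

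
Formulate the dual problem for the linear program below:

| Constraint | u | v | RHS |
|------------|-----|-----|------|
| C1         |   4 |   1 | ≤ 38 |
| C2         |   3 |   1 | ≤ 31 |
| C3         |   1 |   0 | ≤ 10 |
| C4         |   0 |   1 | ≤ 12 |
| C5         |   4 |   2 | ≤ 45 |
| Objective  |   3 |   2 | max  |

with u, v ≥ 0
Minimize: z = 38y1 + 31y2 + 10y3 + 12y4 + 45y5

Subject to:
  C1: -4y1 - 3y2 - y3 - 4y5 ≤ -3
  C2: -y1 - y2 - y4 - 2y5 ≤ -2
  y1, y2, y3, y4, y5 ≥ 0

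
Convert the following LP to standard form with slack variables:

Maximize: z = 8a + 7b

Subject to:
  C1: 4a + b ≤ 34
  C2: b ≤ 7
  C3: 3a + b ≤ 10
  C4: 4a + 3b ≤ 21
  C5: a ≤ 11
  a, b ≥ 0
max z = 8a + 7b

s.t.
  4a + b + s1 = 34
  b + s2 = 7
  3a + b + s3 = 10
  4a + 3b + s4 = 21
  a + s5 = 11
  a, b, s1, s2, s3, s4, s5 ≥ 0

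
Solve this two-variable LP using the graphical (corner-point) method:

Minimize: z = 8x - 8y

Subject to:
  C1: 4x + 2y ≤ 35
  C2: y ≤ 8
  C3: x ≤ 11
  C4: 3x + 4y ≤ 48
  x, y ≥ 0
Each vertex is the intersection of two constraint boundaries that also satisfies all remaining constraints:
  x = 0 and y = 0 → (0, 0)
  4x + 2y = 35 and y = 0 → (8.75, 0)
  4x + 2y = 35 and y = 8 → (4.75, 8)
  y = 8 and x = 0 → (0, 8)

Evaluating z = 8x - 8y at each vertex:
  (0, 0): z = 0
  (8.75, 0): z = 70
  (4.75, 8): z = -26
  (0, 8): z = -64

The minimum is at (0, 8) with z = -64.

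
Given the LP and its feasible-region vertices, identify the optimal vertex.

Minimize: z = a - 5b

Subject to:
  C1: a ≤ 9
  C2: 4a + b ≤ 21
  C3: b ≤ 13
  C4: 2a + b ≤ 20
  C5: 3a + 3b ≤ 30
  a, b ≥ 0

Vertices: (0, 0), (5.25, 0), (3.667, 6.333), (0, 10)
Evaluating z = a - 5b at each vertex:
  (0, 0): z = 0
  (5.25, 0): z = 5.25
  (3.667, 6.333): z = -28
  (0, 10): z = -50

The smallest value is z = -50, attained at (0, 10).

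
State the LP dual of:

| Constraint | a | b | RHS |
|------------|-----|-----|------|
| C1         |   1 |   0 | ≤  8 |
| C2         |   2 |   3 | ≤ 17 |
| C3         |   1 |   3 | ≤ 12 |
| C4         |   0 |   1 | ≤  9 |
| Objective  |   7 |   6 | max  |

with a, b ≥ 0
Minimize: z = 8y1 + 17y2 + 12y3 + 9y4

Subject to:
  C1: -y1 - 2y2 - y3 ≤ -7
  C2: -3y2 - 3y3 - y4 ≤ -6
  y1, y2, y3, y4 ≥ 0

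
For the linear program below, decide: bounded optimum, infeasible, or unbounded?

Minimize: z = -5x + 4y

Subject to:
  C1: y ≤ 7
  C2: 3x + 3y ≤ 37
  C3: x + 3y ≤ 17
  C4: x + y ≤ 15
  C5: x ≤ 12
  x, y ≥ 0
The point (12, 0) satisfies every constraint, so the LP is feasible; the constraints give x ≤ 12 and y ≤ 7, which with x, y ≥ 0 keep the feasible region inside a bounded box. A feasible, bounded LP attains a finite optimum at a vertex.

Evaluating z = -5x + 4y at each vertex:
  (0, 0): z = 0
  (12, 0): z = -60
  (12, 0.3333): z = -58.67
  (10, 2.333): z = -40.67
  (0, 5.667): z = 22.67

The LP has an optimal solution: (12, 0) with z = -60.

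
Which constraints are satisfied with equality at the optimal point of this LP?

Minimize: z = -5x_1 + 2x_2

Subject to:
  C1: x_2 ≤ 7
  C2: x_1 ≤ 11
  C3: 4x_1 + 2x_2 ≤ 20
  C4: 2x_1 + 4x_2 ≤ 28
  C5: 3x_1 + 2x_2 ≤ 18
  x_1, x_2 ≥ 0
Optimal: x_1 = 5, x_2 = 0
Binding: C3, x_2 ≥ 0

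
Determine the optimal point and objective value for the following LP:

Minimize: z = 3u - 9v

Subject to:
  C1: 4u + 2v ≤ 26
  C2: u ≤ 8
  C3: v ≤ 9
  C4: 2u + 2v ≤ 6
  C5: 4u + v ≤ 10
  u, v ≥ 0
Each vertex is the intersection of two constraint boundaries that also satisfies all remaining constraints:
  u = 0 and v = 0 → (0, 0)
  4u + v = 10 and v = 0 → (2.5, 0)
  2u + 2v = 6 and 4u + v = 10 → (2.333, 0.6667)
  2u + 2v = 6 and u = 0 → (0, 3)

Evaluating z = 3u - 9v at each vertex:
  (0, 0): z = 0
  (2.5, 0): z = 7.5
  (2.333, 0.6667): z = 1
  (0, 3): z = -27

The minimum is at (0, 3) with z = -27.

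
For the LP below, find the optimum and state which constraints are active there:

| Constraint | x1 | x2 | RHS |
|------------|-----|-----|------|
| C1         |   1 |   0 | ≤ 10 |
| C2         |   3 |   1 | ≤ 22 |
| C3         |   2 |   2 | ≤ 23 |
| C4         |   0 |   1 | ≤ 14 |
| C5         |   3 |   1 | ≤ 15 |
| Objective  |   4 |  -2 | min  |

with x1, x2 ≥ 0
Optimal: x1 = 0, x2 = 11.5
Binding: C3, x1 ≥ 0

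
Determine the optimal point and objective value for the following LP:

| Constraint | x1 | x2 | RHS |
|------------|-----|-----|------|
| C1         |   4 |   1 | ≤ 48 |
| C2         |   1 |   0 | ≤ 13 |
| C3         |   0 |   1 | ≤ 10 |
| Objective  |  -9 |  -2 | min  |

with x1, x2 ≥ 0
Each vertex is the intersection of two constraint boundaries that also satisfies all remaining constraints:
  x1 = 0 and x2 = 0 → (0, 0)
  4x1 + x2 = 48 and x2 = 0 → (12, 0)
  4x1 + x2 = 48 and x2 = 10 → (9.5, 10)
  x2 = 10 and x1 = 0 → (0, 10)

Evaluating z = -9x1 - 2x2 at each vertex:
  (0, 0): z = 0
  (12, 0): z = -108
  (9.5, 10): z = -105.5
  (0, 10): z = -20

The minimum is at (12, 0) with z = -108.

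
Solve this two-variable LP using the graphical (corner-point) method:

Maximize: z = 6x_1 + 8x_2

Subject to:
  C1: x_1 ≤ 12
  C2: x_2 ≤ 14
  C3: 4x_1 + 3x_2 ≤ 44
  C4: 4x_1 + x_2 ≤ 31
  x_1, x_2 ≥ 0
x_1 = 0.5, x_2 = 14, z = 115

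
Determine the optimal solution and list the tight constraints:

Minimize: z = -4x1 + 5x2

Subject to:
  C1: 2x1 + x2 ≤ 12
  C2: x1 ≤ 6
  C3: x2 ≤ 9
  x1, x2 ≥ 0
Optimal: x1 = 6, x2 = 0
Slack at optimum:
  C1: slack = 0 (binding)
  C2: slack = 0 (binding)
  C3: slack = 9
  x1 ≥ 0: x1 = 6
  x2 ≥ 0: x2 = 0 (binding)
Binding constraints: C1, C2, x2 ≥ 0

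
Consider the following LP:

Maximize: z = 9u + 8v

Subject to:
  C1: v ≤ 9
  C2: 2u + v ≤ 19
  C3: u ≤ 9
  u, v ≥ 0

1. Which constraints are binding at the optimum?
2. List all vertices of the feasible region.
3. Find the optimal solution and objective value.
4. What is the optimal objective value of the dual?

1. C1, C2
2. (0, 0), (9, 0), (9, 1), (5, 9), (0, 9)
3. u = 5, v = 9, z = 117
4. 117 (by strong duality, equal to the primal optimum)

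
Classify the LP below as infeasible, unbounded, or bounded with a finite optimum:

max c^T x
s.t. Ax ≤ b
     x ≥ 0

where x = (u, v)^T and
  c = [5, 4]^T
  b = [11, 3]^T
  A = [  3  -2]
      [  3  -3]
Feasible point: (0, 0) satisfies every constraint, so the LP is feasible.
Direction d = (0, 1): for each constraint row a, a·d ≤ 0 —
  (3)(0) + (-2)(1) = -2 ≤ 0
  (3)(0) + (-3)(1) = -3 ≤ 0
and d ≥ 0, so (0, 0) + t·d stays feasible for every t ≥ 0. Along this ray z = 5u + 4v changes by 4 per unit t, so z → +∞.

Unbounded: there is a feasible ray along which z → +∞.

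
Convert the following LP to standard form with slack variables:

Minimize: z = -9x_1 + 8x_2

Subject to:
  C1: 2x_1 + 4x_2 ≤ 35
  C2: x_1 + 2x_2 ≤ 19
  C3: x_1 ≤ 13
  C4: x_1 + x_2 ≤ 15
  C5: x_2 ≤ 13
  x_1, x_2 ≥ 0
min z = -9x_1 + 8x_2

s.t.
  2x_1 + 4x_2 + s1 = 35
  x_1 + 2x_2 + s2 = 19
  x_1 + s3 = 13
  x_1 + x_2 + s4 = 15
  x_2 + s5 = 13
  x_1, x_2, s1, s2, s3, s4, s5 ≥ 0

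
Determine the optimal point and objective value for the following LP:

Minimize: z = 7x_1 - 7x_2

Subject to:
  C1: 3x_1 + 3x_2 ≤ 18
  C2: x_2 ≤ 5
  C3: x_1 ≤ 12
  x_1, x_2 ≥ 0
x_1 = 0, x_2 = 5, z = -35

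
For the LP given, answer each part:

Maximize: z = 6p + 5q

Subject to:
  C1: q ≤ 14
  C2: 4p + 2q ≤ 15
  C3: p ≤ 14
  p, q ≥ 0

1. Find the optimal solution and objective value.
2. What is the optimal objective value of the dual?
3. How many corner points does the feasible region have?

1. p = 0, q = 7.5, z = 37.5
2. 37.5 (by strong duality, equal to the primal optimum)
3. 3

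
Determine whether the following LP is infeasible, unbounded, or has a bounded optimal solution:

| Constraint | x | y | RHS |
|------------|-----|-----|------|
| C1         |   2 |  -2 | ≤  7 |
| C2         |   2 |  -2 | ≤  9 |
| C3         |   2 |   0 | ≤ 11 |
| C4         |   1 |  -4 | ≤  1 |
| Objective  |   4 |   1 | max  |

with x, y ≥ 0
Feasible point: (0, 0) satisfies every constraint, so the LP is feasible.
Direction d = (0, 1): for each constraint row a, a·d ≤ 0 —
  (2)(0) + (-2)(1) = -2 ≤ 0
  (2)(0) + (-2)(1) = -2 ≤ 0
  (2)(0) + (0)(1) = 0 ≤ 0
  (1)(0) + (-4)(1) = -4 ≤ 0
and d ≥ 0, so (0, 0) + t·d stays feasible for every t ≥ 0. Along this ray z = 4x + y changes by 1 per unit t, so z → +∞.

The LP is unbounded; z can be made arbitrarily large.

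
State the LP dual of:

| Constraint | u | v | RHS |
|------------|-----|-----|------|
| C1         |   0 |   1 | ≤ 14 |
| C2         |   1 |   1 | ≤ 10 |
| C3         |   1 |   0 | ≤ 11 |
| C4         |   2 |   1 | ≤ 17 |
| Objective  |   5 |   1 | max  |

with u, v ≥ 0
Minimize: z = 14y1 + 10y2 + 11y3 + 17y4

Subject to:
  C1: -y2 - y3 - 2y4 ≤ -5
  C2: -y1 - y2 - y4 ≤ -1
  y1, y2, y3, y4 ≥ 0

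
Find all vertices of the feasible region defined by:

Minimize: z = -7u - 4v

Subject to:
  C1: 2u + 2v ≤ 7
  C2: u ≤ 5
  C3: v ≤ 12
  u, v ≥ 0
Each vertex is the intersection of two constraint boundaries that also satisfies all remaining constraints:
  u = 0 and v = 0 → (0, 0)
  2u + 2v = 7 and v = 0 → (3.5, 0)
  2u + 2v = 7 and u = 0 → (0, 3.5)

Vertices: (0, 0), (3.5, 0), (0, 3.5)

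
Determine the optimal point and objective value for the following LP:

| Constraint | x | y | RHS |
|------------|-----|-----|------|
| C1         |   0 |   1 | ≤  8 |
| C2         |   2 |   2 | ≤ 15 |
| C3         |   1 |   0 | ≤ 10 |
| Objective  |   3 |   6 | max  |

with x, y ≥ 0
Each vertex is the intersection of two constraint boundaries that also satisfies all remaining constraints:
  x = 0 and y = 0 → (0, 0)
  2x + 2y = 15 and y = 0 → (7.5, 0)
  2x + 2y = 15 and x = 0 → (0, 7.5)

Evaluating z = 3x + 6y at each vertex:
  (0, 0): z = 0
  (7.5, 0): z = 22.5
  (0, 7.5): z = 45

The maximum is at (0, 7.5) with z = 45.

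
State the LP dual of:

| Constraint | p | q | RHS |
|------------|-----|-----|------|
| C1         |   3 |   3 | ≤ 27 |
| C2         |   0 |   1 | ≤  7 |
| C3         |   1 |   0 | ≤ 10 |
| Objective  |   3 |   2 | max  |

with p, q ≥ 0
Minimize: z = 27y1 + 7y2 + 10y3

Subject to:
  C1: -3y1 - y3 ≤ -3
  C2: -3y1 - y2 ≤ -2
  y1, y2, y3 ≥ 0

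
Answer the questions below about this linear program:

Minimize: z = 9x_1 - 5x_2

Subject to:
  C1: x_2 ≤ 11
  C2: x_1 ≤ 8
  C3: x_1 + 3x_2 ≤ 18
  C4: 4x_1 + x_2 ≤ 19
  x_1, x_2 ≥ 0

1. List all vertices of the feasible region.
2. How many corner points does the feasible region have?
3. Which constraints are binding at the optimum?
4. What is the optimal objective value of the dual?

1. (0, 0), (4.75, 0), (3.545, 4.818), (0, 6)
2. 4
3. C3, x_1 ≥ 0
4. -30 (by strong duality, equal to the primal optimum)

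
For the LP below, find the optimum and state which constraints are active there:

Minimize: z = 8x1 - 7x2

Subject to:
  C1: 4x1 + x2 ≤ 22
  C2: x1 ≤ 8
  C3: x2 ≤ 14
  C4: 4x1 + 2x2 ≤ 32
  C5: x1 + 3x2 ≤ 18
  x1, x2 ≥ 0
Optimal: x1 = 0, x2 = 6
Binding: C5, x1 ≥ 0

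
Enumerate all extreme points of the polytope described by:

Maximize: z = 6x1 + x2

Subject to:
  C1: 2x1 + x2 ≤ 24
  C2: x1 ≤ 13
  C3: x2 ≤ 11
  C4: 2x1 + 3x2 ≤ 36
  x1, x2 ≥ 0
Each vertex is the intersection of two constraint boundaries that also satisfies all remaining constraints:
  x1 = 0 and x2 = 0 → (0, 0)
  2x1 + x2 = 24 and x2 = 0 → (12, 0)
  2x1 + x2 = 24 and 2x1 + 3x2 = 36 → (9, 6)
  x2 = 11 and 2x1 + 3x2 = 36 → (1.5, 11)
  x2 = 11 and x1 = 0 → (0, 11)

Vertices: (0, 0), (12, 0), (9, 6), (1.5, 11), (0, 11)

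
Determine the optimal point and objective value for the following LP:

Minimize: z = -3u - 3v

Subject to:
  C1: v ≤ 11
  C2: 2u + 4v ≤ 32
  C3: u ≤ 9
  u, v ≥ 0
Each vertex is the intersection of two constraint boundaries that also satisfies all remaining constraints:
  u = 0 and v = 0 → (0, 0)
  u = 9 and v = 0 → (9, 0)
  2u + 4v = 32 and u = 9 → (9, 3.5)
  2u + 4v = 32 and u = 0 → (0, 8)

Evaluating z = -3u - 3v at each vertex:
  (0, 0): z = 0
  (9, 0): z = -27
  (9, 3.5): z = -37.5
  (0, 8): z = -24

The minimum is at (9, 3.5) with z = -37.5.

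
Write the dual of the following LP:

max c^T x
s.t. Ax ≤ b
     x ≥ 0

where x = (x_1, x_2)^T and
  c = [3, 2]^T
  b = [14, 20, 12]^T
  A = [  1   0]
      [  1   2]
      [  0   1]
Minimize: z = 14y1 + 20y2 + 12y3

Subject to:
  C1: -y1 - y2 ≤ -3
  C2: -2y2 - y3 ≤ -2
  y1, y2, y3 ≥ 0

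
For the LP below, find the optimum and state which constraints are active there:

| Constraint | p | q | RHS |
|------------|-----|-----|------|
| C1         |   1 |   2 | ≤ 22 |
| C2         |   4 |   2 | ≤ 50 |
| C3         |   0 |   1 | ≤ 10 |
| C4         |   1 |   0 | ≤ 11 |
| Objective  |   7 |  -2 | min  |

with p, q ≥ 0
Optimal: p = 0, q = 10
Binding: C3, p ≥ 0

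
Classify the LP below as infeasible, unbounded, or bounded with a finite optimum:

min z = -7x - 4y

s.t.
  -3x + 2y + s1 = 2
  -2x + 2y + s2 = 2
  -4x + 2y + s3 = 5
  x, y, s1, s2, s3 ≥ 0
Feasible point: (0, 0) satisfies every constraint, so the LP is feasible.
Direction d = (1, 0): for each constraint row a, a·d ≤ 0 —
  (-3)(1) + (2)(0) = -3 ≤ 0
  (-2)(1) + (2)(0) = -2 ≤ 0
  (-4)(1) + (2)(0) = -4 ≤ 0
and d ≥ 0, so (0, 0) + t·d stays feasible for every t ≥ 0. Along this ray z = -7x - 4y changes by -7 per unit t, so z → −∞.

The LP is unbounded; z can be made arbitrarily small.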